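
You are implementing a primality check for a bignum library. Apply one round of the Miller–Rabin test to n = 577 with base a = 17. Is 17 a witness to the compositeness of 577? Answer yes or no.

n − 1 = 576 = 2^6 · 9, so s = 6 and d = 9.
x_0 = 17^9 mod 577 = 542.
x_0 is neither 1 nor 576, so continue squaring.
x_1 = 542^2 mod 577 = 71.
x_2 = 71^2 mod 577 = 425.
x_3 = 425^2 mod 577 = 24.
x_4 = 24^2 mod 577 = 576.
x_4 ≡ −1, so 17 is not a witness.

no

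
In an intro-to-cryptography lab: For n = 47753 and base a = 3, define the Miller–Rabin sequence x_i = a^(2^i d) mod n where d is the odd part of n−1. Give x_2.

n − 1 = 47752 = 2^3 · 5969, so s = 3 and d = 5969.
x_0 = 3^5969 mod 47753 = 38950.
x_1 = 38950^2 mod 47753 = 37443.
x_2 = 37443^2 mod 47753 = 45675.

45675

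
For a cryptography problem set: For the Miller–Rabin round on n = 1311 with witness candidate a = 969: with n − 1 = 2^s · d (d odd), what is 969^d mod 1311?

798

n − 1 = 1310 = 2^1 · 655, so s = 1 and d = 655.
969^655 mod 1311 = 798.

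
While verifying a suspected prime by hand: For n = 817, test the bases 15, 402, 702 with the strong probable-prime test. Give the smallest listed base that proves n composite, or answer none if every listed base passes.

n − 1 = 816 = 2^4 · 51, so s = 4 and d = 51.
Base 15: x_0 = 15^51 mod 817 = 274. x_0 is neither 1 nor 816, so continue squaring. x_1 = 274^2 mod 817 = 729. x_2 = 729^2 mod 817 = 391. x_3 = 391^2 mod 817 = 102. Reached i = s−1 = 3 without hitting −1: 15 is a Miller–Rabin witness and 817 is composite.
Base 402: x_0 = 402^51 mod 817 = 145. x_0 is neither 1 nor 816, so continue squaring. x_1 = 145^2 mod 817 = 600. x_2 = 600^2 mod 817 = 520. x_3 = 520^2 mod 817 = 790. Reached i = s−1 = 3 without hitting −1: 402 is a Miller–Rabin witness and 817 is composite.
Base 702: x_0 = 702^51 mod 817 = 778. x_0 is neither 1 nor 816, so continue squaring. x_1 = 778^2 mod 817 = 704. x_2 = 704^2 mod 817 = 514. x_3 = 514^2 mod 817 = 305. Reached i = s−1 = 3 without hitting −1: 702 is a Miller–Rabin witness and 817 is composite.
The smallest witness among the given bases is 15.

15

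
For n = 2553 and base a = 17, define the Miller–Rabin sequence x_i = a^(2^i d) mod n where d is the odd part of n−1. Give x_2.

n − 1 = 2552 = 2^3 · 319, so s = 3 and d = 319.
x_0 = 17^319 mod 2553 = 2000.
x_1 = 2000^2 mod 2553 = 2002.
x_2 = 2002^2 mod 2553 = 2347.

2347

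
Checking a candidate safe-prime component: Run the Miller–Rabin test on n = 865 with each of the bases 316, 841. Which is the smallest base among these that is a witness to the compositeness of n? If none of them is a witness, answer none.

n − 1 = 864 = 2^5 · 27, so s = 5 and d = 27.
Base 316: x_0 = 316^27 mod 865 = 181. x_0 is neither 1 nor 864, so continue squaring. x_1 = 181^2 mod 865 = 756. x_2 = 756^2 mod 865 = 636. x_3 = 636^2 mod 865 = 541. x_4 = 541^2 mod 865 = 311. Reached i = s−1 = 4 without hitting −1: 316 is a Miller–Rabin witness and 865 is composite.
Base 841: x_0 = 841^27 mod 865 = 671. x_0 is neither 1 nor 864, so continue squaring. x_1 = 671^2 mod 865 = 441. x_2 = 441^2 mod 865 = 721. x_3 = 721^2 mod 865 = 841. x_4 = 841^2 mod 865 = 576. Reached i = s−1 = 4 without hitting −1: 841 is a Miller–Rabin witness and 865 is composite.
The smallest witness among the given bases is 316.

316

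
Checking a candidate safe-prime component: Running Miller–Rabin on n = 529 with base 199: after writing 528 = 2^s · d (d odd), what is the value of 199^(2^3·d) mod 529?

n − 1 = 528 = 2^4 · 33, so s = 4 and d = 33.
x_0 = 199^33 mod 529 = 482.
x_1 = 482^2 mod 529 = 93.
x_2 = 93^2 mod 529 = 185.
x_3 = 185^2 mod 529 = 369.

369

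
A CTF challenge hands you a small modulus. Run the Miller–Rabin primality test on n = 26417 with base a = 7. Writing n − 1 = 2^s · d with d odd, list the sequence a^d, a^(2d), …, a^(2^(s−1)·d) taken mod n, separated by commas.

n − 1 = 26416 = 2^4 · 1651, so s = 4 and d = 1651.
x_0 = 7^1651 mod 26417 = 15292.
x_1 = 15292^2 mod 26417 = 1980.
x_2 = 1980^2 mod 26417 = 10684.
x_3 = 10684^2 mod 26417 = 26416.

15292, 1980, 10684, 26416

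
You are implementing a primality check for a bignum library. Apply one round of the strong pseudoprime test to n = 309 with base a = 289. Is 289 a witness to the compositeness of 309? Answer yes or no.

n − 1 = 308 = 2^2 · 77, so s = 2 and d = 77.
x_0 = 289^77 mod 309 = 223.
x_0 is neither 1 nor 308, so continue squaring.
x_1 = 223^2 mod 309 = 289.
Reached i = s−1 = 1 without hitting −1: 289 is a Miller–Rabin witness and 309 is composite.

yes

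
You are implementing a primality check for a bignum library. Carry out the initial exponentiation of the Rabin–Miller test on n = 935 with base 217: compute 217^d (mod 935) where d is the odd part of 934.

n − 1 = 934 = 2^1 · 467, so s = 1 and d = 467.
217^467 mod 935 = 123.

123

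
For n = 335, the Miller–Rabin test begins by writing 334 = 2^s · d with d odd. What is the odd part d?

167

Halving: 334 → 167; 167 is odd.
So 334 = 2^1 · 167.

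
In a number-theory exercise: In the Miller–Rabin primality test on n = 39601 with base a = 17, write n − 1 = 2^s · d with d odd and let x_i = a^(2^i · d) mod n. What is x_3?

n − 1 = 39600 = 2^4 · 2475, so s = 4 and d = 2475.
x_0 = 17^2475 mod 39601 = 795.
x_1 = 795^2 mod 39601 = 38010.
x_2 = 38010^2 mod 39601 = 36418.
x_3 = 36418^2 mod 39601 = 33234.

33234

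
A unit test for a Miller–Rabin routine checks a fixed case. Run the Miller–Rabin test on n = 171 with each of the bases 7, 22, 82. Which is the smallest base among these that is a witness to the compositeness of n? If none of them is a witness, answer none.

n − 1 = 170 = 2^1 · 85, so s = 1 and d = 85.
Base 7: x_0 = 7^85 mod 171 = 7. x_0 ∉ {1, 170} and s = 1, so 7 is a Miller–Rabin witness and 171 is composite.
Base 22: x_0 = 22^85 mod 171 = 166. x_0 ∉ {1, 170} and s = 1, so 22 is a Miller–Rabin witness and 171 is composite.
Base 82: x_0 = 82^85 mod 171 = 118. x_0 ∉ {1, 170} and s = 1, so 82 is a Miller–Rabin witness and 171 is composite.
The smallest witness among the given bases is 7.

7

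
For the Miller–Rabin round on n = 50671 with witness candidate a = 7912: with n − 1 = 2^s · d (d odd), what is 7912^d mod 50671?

1

n − 1 = 50670 = 2^1 · 25335, so s = 1 and d = 25335.
7912^25335 mod 50671 = 1.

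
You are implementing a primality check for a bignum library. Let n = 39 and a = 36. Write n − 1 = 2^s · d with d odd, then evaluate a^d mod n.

36

n − 1 = 38 = 2^1 · 19, so s = 1 and d = 19.
36^19 mod 39 = 36.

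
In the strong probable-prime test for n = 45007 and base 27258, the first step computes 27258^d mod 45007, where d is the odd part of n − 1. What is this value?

n − 1 = 45006 = 2^1 · 22503, so s = 1 and d = 22503.
27258^22503 mod 45007 = 45006.

45006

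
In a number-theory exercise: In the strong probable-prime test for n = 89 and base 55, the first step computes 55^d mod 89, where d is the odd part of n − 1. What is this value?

34

n − 1 = 88 = 2^3 · 11, so s = 3 and d = 11.
Repeated squaring mod 89: 55^1 ≡ 55, 55^2 ≡ 88, 55^4 ≡ 1, 55^8 ≡ 1.
11 = 8 + 2 + 1, so 55^11 ≡ 1·88·55 ≡ 34 (mod 89).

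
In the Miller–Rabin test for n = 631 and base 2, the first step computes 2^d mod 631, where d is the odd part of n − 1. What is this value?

n − 1 = 630 = 2^1 · 315, so s = 1 and d = 315.
2^315 mod 631 = 1.

1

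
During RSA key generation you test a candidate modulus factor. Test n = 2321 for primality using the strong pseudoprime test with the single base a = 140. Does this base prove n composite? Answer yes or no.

no

n − 1 = 2320 = 2^4 · 145, so s = 4 and d = 145.
Repeated squaring mod 2321: 140^1 ≡ 140, 140^2 ≡ 1032, 140^4 ≡ 2006, 140^8 ≡ 1743, 140^16 ≡ 2181, 140^32 ≡ 1032, 140^64 ≡ 2006, 140^128 ≡ 1743.
145 = 128 + 16 + 1, so 140^145 ≡ 1743·2181·140 ≡ 2320 (mod 2321).
x_0 = 140^145 mod 2321 = 2320.
x_0 = 2320 ≡ −1, so 140 is not a witness.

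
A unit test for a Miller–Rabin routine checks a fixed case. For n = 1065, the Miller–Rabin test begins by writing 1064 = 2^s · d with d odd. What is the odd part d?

133

Halving: 1064 → 532 → 266 → 133; 133 is odd.
So 1064 = 2^3 · 133.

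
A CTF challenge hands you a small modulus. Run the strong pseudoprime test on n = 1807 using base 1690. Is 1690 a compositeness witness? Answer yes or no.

yes

n − 1 = 1806 = 2^1 · 903, so s = 1 and d = 903.
Repeated squaring mod 1807: 1690^1 ≡ 1690, 1690^2 ≡ 1040, 1690^4 ≡ 1014, 1690^8 ≡ 13, 1690^16 ≡ 169, 1690^32 ≡ 1456, 1690^64 ≡ 325, 1690^128 ≡ 819, 1690^256 ≡ 364, 1690^512 ≡ 585.
903 = 512 + 256 + 128 + 4 + 2 + 1, so 1690^903 ≡ 585·364·819·1014·1040·1690 ≡ 728 (mod 1807).
x_0 = 1690^903 mod 1807 = 728.
x_0 ∉ {1, 1806} and s = 1, so 1690 is a Miller–Rabin witness and 1807 is composite.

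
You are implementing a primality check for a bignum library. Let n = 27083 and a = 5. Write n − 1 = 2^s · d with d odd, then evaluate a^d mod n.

12323

n − 1 = 27082 = 2^1 · 13541, so s = 1 and d = 13541.
By repeated squaring, 5^13541 ≡ 12323 (mod 27083).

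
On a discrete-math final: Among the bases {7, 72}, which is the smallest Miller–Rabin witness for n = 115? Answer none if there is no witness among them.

n − 1 = 114 = 2^1 · 57, so s = 1 and d = 57.
Base 7: x_0 = 7^57 mod 115 = 112. x_0 ∉ {1, 114} and s = 1, so 7 is a Miller–Rabin witness and 115 is composite.
Base 72: x_0 = 72^57 mod 115 = 32. x_0 ∉ {1, 114} and s = 1, so 72 is a Miller–Rabin witness and 115 is composite.
The smallest witness among the given bases is 7.

7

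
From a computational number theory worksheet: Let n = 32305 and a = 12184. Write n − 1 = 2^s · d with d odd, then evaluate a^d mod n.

n − 1 = 32304 = 2^4 · 2019, so s = 4 and d = 2019.
Repeated squaring mod 32305: 12184^1 ≡ 12184, 12184^2 ≡ 8381, 12184^4 ≡ 10091, 12184^8 ≡ 2921, 12184^16 ≡ 3721, 12184^32 ≡ 19301, 12184^64 ≡ 19646, 12184^128 ≡ 17481, 12184^256 ≡ 12366, 12184^512 ≡ 18391, 12184^1024 ≡ 27836.
2019 = 1024 + 512 + 256 + 128 + 64 + 32 + 2 + 1, so 12184^2019 ≡ 27836·18391·12366·17481·19646·19301·8381·12184 ≡ 1639 (mod 32305).

1639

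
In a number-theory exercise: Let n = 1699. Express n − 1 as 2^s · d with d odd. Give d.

849

Halving: 1698 → 849; 849 is odd.
So 1698 = 2^1 · 849.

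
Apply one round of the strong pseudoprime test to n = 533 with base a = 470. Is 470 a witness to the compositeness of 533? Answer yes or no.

yes

n − 1 = 532 = 2^2 · 133, so s = 2 and d = 133.
Repeated squaring mod 533: 470^1 ≡ 470, 470^2 ≡ 238, 470^4 ≡ 146, 470^8 ≡ 529, 470^16 ≡ 16, 470^32 ≡ 256, 470^64 ≡ 510, 470^128 ≡ 529.
133 = 128 + 4 + 1, so 470^133 ≡ 529·146·470 ≡ 15 (mod 533).
x_0 = 470^133 mod 533 = 15.
x_0 is neither 1 nor 532, so continue squaring.
x_1 = 15^2 mod 533 = 225.
Reached i = s−1 = 1 without hitting −1: 470 is a Miller–Rabin witness and 533 is composite.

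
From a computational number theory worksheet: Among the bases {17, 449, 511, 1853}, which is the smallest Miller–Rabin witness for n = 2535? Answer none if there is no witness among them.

n − 1 = 2534 = 2^1 · 1267, so s = 1 and d = 1267.
Base 17: x_0 = 17^1267 mod 2535 = 1733. x_0 ∉ {1, 2534} and s = 1, so 17 is a Miller–Rabin witness and 2535 is composite.
Base 449: x_0 = 449^1267 mod 2535 = 929. x_0 ∉ {1, 2534} and s = 1, so 449 is a Miller–Rabin witness and 2535 is composite.
Base 511: x_0 = 511^1267 mod 2535 = 1486. x_0 ∉ {1, 2534} and s = 1, so 511 is a Miller–Rabin witness and 2535 is composite.
Base 1853: x_0 = 1853^1267 mod 2535 = 617. x_0 ∉ {1, 2534} and s = 1, so 1853 is a Miller–Rabin witness and 2535 is composite.
The smallest witness among the given bases is 17.

17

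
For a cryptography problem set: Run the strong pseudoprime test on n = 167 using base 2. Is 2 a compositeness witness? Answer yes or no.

no

n − 1 = 166 = 2^1 · 83, so s = 1 and d = 83.
x_0 = 2^83 mod 167 = 1.
x_0 = 1, so 2 is not a witness.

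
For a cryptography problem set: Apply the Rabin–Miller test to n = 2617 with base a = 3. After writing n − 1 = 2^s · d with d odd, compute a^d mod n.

667

n − 1 = 2616 = 2^3 · 327, so s = 3 and d = 327.
Repeated squaring mod 2617: 3^1 ≡ 3, 3^2 ≡ 9, 3^4 ≡ 81, 3^8 ≡ 1327, 3^16 ≡ 2305, 3^32 ≡ 515, 3^64 ≡ 908, 3^128 ≡ 109, 3^256 ≡ 1413.
327 = 256 + 64 + 4 + 2 + 1, so 3^327 ≡ 1413·908·81·9·3 ≡ 667 (mod 2617).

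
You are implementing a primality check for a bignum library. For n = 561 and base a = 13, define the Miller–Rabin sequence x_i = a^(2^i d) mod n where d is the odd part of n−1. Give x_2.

n − 1 = 560 = 2^4 · 35, so s = 4 and d = 35.
By repeated squaring, 13^35 ≡ 208 (mod 561).
x_0 = 208.
x_1 = 208^2 mod 561 = 67.
x_2 = 67^2 mod 561 = 1.

1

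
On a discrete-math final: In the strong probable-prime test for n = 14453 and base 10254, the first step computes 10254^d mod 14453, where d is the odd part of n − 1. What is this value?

n − 1 = 14452 = 2^2 · 3613, so s = 2 and d = 3613.
10254^3613 mod 14453 = 1303.

1303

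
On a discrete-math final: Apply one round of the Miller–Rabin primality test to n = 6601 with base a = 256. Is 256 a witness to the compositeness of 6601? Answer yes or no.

no

n − 1 = 6600 = 2^3 · 825, so s = 3 and d = 825.
Repeated squaring mod 6601: 256^1 ≡ 256, 256^2 ≡ 6127, 256^4 ≡ 242, 256^8 ≡ 5756, 256^16 ≡ 1117, 256^32 ≡ 100, 256^64 ≡ 3399, 256^128 ≡ 1451, 256^256 ≡ 6283, 256^512 ≡ 2109.
825 = 512 + 256 + 32 + 16 + 8 + 1, so 256^825 ≡ 2109·6283·100·1117·5756·256 ≡ 1 (mod 6601).
x_0 = 256^825 mod 6601 = 1.
x_0 = 1, so 256 is not a witness.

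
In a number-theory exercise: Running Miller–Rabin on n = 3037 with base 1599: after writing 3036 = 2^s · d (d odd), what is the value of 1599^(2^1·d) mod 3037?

1

n − 1 = 3036 = 2^2 · 759, so s = 2 and d = 759.
Repeated squaring mod 3037: 1599^1 ≡ 1599, 1599^2 ≡ 2684, 1599^4 ≡ 92, 1599^8 ≡ 2390, 1599^16 ≡ 2540, 1599^32 ≡ 1012, 1599^64 ≡ 675, 1599^128 ≡ 75, 1599^256 ≡ 2588, 1599^512 ≡ 1159.
759 = 512 + 128 + 64 + 32 + 16 + 4 + 2 + 1, so 1599^759 ≡ 1159·75·675·1012·2540·92·2684·1599 ≡ 3036 (mod 3037).
x_0 = 3036.
x_1 = 3036^2 mod 3037 = 1.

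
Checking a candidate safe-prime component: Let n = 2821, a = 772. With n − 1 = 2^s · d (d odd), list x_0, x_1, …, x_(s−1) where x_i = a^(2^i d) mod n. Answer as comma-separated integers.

2605, 1520

n − 1 = 2820 = 2^2 · 705, so s = 2 and d = 705.
x_0 = 772^705 mod 2821 = 2605.
x_1 = 2605^2 mod 2821 = 1520.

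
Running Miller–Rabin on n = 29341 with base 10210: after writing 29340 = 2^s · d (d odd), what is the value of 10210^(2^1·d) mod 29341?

29340

n − 1 = 29340 = 2^2 · 7335, so s = 2 and d = 7335.
x_0 = 10210^7335 mod 29341 = 18494.
x_1 = 18494^2 mod 29341 = 29340.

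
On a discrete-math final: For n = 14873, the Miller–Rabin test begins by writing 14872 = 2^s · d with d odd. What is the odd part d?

Halving: 14872 → 7436 → 3718 → 1859; 1859 is odd.
So 14872 = 2^3 · 1859.

1859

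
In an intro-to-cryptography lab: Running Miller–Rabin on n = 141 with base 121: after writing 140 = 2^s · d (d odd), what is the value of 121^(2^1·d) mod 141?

n − 1 = 140 = 2^2 · 35, so s = 2 and d = 35.
x_0 = 121^35 mod 141 = 130.
x_1 = 130^2 mod 141 = 121.

121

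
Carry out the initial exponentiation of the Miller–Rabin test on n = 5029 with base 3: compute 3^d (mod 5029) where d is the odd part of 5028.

n − 1 = 5028 = 2^2 · 1257, so s = 2 and d = 1257.
Repeated squaring mod 5029: 3^1 ≡ 3, 3^2 ≡ 9, 3^4 ≡ 81, 3^8 ≡ 1532, 3^16 ≡ 3510, 3^32 ≡ 4079, 3^64 ≡ 2309, 3^128 ≡ 741, 3^256 ≡ 920, 3^512 ≡ 1528, 3^1024 ≡ 1328.
1257 = 1024 + 128 + 64 + 32 + 8 + 1, so 3^1257 ≡ 1328·741·2309·4079·1532·3 ≡ 1452 (mod 5029).

1452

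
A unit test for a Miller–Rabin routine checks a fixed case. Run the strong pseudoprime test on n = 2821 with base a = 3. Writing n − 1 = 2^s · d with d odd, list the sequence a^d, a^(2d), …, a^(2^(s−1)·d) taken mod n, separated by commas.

n − 1 = 2820 = 2^2 · 705, so s = 2 and d = 705.
x_0 = 3^705 mod 2821 = 1301.
x_1 = 1301^2 mod 2821 = 1.

1301, 1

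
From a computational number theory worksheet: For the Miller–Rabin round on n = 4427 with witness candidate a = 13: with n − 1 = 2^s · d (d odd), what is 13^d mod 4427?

n − 1 = 4426 = 2^1 · 2213, so s = 1 and d = 2213.
13^2213 mod 4427 = 896.

896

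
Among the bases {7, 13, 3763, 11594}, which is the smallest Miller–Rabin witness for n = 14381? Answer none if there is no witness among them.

n − 1 = 14380 = 2^2 · 3595, so s = 2 and d = 3595.
Base 7: x_0 = 7^3595 mod 14381 = 7708. x_0 is neither 1 nor 14380, so continue squaring. x_1 = 7708^2 mod 14381 = 5353. Reached i = s−1 = 1 without hitting −1: 7 is a Miller–Rabin witness and 14381 is composite.
Base 13: x_0 = 13^3595 mod 14381 = 6974. x_0 is neither 1 nor 14380, so continue squaring. x_1 = 6974^2 mod 14381 = 134. Reached i = s−1 = 1 without hitting −1: 13 is a Miller–Rabin witness and 14381 is composite.
Base 3763: x_0 = 3763^3595 mod 14381 = 6194. x_0 is neither 1 nor 14380, so continue squaring. x_1 = 6194^2 mod 14381 = 11509. Reached i = s−1 = 1 without hitting −1: 3763 is a Miller–Rabin witness and 14381 is composite.
Base 11594: x_0 = 11594^3595 mod 14381 = 107. x_0 is neither 1 nor 14380, so continue squaring. x_1 = 107^2 mod 14381 = 11449. Reached i = s−1 = 1 without hitting −1: 11594 is a Miller–Rabin witness and 14381 is composite.
The smallest witness among the given bases is 7.

7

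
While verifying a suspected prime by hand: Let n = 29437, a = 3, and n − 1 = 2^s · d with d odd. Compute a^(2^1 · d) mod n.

1

n − 1 = 29436 = 2^2 · 7359, so s = 2 and d = 7359.
Repeated squaring mod 29437: 3^1 ≡ 3, 3^2 ≡ 9, 3^4 ≡ 81, 3^8 ≡ 6561, 3^16 ≡ 9827, 3^32 ≡ 16569, 3^64 ≡ 2299, 3^128 ≡ 16178, 3^256 ≡ 3317, 3^512 ≡ 22488, 3^1024 ≡ 11921, 3^2048 ≡ 17842, 3^4096 ≡ 5246.
7359 = 4096 + 2048 + 1024 + 128 + 32 + 16 + 8 + 4 + 2 + 1, so 3^7359 ≡ 5246·17842·11921·16178·16569·9827·6561·81·9·3 ≡ 1 (mod 29437).
x_0 = 1.
x_1 = 1^2 mod 29437 = 1.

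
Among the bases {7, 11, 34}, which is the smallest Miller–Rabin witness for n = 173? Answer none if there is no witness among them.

n − 1 = 172 = 2^2 · 43, so s = 2 and d = 43.
Base 7: x_0 = 7^43 mod 173 = 93. x_0 is neither 1 nor 172, so continue squaring. x_1 = 93^2 mod 173 = 172. x_1 ≡ −1, so 7 is not a witness.
Base 11: x_0 = 11^43 mod 173 = 93. x_0 is neither 1 nor 172, so continue squaring. x_1 = 93^2 mod 173 = 172. x_1 ≡ −1, so 11 is not a witness.
Base 34: x_0 = 34^43 mod 173 = 172. x_0 = 172 ≡ −1, so 34 is not a witness.
No listed base is a witness for 173.

none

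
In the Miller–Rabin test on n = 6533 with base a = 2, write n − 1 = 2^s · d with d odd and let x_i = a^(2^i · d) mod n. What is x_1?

6158

n − 1 = 6532 = 2^2 · 1633, so s = 2 and d = 1633.
x_0 = 2^1633 mod 6533 = 2962.
x_1 = 2962^2 mod 6533 = 6158.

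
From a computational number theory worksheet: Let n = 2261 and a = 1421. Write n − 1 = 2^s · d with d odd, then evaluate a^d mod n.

1400

n − 1 = 2260 = 2^2 · 565, so s = 2 and d = 565.
By repeated squaring, 1421^565 ≡ 1400 (mod 2261).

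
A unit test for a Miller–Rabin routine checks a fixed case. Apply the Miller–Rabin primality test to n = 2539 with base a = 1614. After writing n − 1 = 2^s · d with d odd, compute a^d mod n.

1

n − 1 = 2538 = 2^1 · 1269, so s = 1 and d = 1269.
1614^1269 mod 2539 = 1.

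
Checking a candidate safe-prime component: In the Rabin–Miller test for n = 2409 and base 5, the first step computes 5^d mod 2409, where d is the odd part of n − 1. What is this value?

n − 1 = 2408 = 2^3 · 301, so s = 3 and d = 301.
Repeated squaring mod 2409: 5^1 ≡ 5, 5^2 ≡ 25, 5^4 ≡ 625, 5^8 ≡ 367, 5^16 ≡ 2194, 5^32 ≡ 454, 5^64 ≡ 1351, 5^128 ≡ 1588, 5^256 ≡ 1930.
301 = 256 + 32 + 8 + 4 + 1, so 5^301 ≡ 1930·454·367·625·5 ≡ 2381 (mod 2409).

2381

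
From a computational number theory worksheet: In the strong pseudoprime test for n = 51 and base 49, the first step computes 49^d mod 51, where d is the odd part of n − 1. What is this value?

n − 1 = 50 = 2^1 · 25, so s = 1 and d = 25.
49^25 mod 51 = 49.

49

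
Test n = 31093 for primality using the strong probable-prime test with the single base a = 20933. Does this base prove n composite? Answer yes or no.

n − 1 = 31092 = 2^2 · 7773, so s = 2 and d = 7773.
x_0 = 20933^7773 mod 31093 = 27482.
x_0 is neither 1 nor 31092, so continue squaring.
x_1 = 27482^2 mod 31093 = 11354.
Reached i = s−1 = 1 without hitting −1: 20933 is a Miller–Rabin witness and 31093 is composite.

yes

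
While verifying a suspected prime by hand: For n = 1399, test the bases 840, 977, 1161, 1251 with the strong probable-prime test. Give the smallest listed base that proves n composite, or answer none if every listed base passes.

n − 1 = 1398 = 2^1 · 699, so s = 1 and d = 699.
Base 840: x_0 = 840^699 mod 1399 = 1398. x_0 = 1398 ≡ −1, so 840 is not a witness.
Base 977: x_0 = 977^699 mod 1399 = 1398. x_0 = 1398 ≡ −1, so 977 is not a witness.
Base 1161: x_0 = 1161^699 mod 1399 = 1. x_0 = 1, so 1161 is not a witness.
Base 1251: x_0 = 1251^699 mod 1399 = 1398. x_0 = 1398 ≡ −1, so 1251 is not a witness.
No listed base is a witness for 1399.

none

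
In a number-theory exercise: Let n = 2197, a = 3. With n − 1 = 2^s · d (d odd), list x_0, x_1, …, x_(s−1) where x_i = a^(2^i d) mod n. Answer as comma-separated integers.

365, 1405

n − 1 = 2196 = 2^2 · 549, so s = 2 and d = 549.
x_0 = 3^549 mod 2197 = 365.
x_1 = 365^2 mod 2197 = 1405.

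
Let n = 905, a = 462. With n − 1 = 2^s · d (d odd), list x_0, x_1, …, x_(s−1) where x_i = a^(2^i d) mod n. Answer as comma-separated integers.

172, 624, 226

n − 1 = 904 = 2^3 · 113, so s = 3 and d = 113.
x_0 = 462^113 mod 905 = 172.
x_1 = 172^2 mod 905 = 624.
x_2 = 624^2 mod 905 = 226.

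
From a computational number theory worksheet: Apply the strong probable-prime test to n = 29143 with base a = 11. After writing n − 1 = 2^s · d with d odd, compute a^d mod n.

n − 1 = 29142 = 2^1 · 14571, so s = 1 and d = 14571.
11^14571 mod 29143 = 4158.

4158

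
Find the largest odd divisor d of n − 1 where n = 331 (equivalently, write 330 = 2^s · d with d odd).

Halving: 330 → 165; 165 is odd.
So 330 = 2^1 · 165.

165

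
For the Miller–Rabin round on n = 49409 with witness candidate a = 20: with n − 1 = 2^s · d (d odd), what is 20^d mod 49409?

n − 1 = 49408 = 2^8 · 193, so s = 8 and d = 193.
20^193 mod 49409 = 40067.

40067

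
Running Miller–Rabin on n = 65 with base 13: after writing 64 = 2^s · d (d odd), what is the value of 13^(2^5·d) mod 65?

n − 1 = 64 = 2^6 · 1, so s = 6 and d = 1.
x_0 = 13^1 mod 65 = 13.
x_1 = 13^2 mod 65 = 39.
x_2 = 39^2 mod 65 = 26.
x_3 = 26^2 mod 65 = 26.
x_4 = 26^2 mod 65 = 26.
x_5 = 26^2 mod 65 = 26.

26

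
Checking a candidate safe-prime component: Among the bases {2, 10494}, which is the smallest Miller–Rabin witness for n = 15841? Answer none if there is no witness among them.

n − 1 = 15840 = 2^5 · 495, so s = 5 and d = 495.
Base 2: x_0 = 2^495 mod 15841 = 1. x_0 = 1, so 2 is not a witness.
Base 10494: x_0 = 10494^495 mod 15841 = 1. x_0 = 1, so 10494 is not a witness.
No listed base is a witness for 15841.

none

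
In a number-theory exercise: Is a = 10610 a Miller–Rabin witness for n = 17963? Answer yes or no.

n − 1 = 17962 = 2^1 · 8981, so s = 1 and d = 8981.
x_0 = 10610^8981 mod 17963 = 9631.
x_0 ∉ {1, 17962} and s = 1, so 10610 is a Miller–Rabin witness and 17963 is composite.

yes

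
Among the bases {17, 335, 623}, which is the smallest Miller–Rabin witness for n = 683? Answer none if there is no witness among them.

n − 1 = 682 = 2^1 · 341, so s = 1 and d = 341.
Base 17: x_0 = 17^341 mod 683 = 682. x_0 = 682 ≡ −1, so 17 is not a witness.
Base 335: x_0 = 335^341 mod 683 = 682. x_0 = 682 ≡ −1, so 335 is not a witness.
Base 623: x_0 = 623^341 mod 683 = 1. x_0 = 1, so 623 is not a witness.
No listed base is a witness for 683.

none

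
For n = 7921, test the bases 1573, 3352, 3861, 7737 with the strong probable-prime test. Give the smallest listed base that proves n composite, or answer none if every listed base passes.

n − 1 = 7920 = 2^4 · 495, so s = 4 and d = 495.
Base 1573: x_0 = 1573^495 mod 7921 = 6776. x_0 is neither 1 nor 7920, so continue squaring. x_1 = 6776^2 mod 7921 = 4060. x_2 = 4060^2 mod 7921 = 7920. x_2 ≡ −1, so 1573 is not a witness.
Base 3352: x_0 = 3352^495 mod 7921 = 1145. x_0 is neither 1 nor 7920, so continue squaring. x_1 = 1145^2 mod 7921 = 4060. x_2 = 4060^2 mod 7921 = 7920. x_2 ≡ −1, so 3352 is not a witness.
Base 3861: x_0 = 3861^495 mod 7921 = 4060. x_0 is neither 1 nor 7920, so continue squaring. x_1 = 4060^2 mod 7921 = 7920. x_1 ≡ −1, so 3861 is not a witness.
Base 7737: x_0 = 7737^495 mod 7921 = 927. x_0 is neither 1 nor 7920, so continue squaring. x_1 = 927^2 mod 7921 = 3861. x_2 = 3861^2 mod 7921 = 7920. x_2 ≡ −1, so 7737 is not a witness.
No listed base is a witness for 7921.

none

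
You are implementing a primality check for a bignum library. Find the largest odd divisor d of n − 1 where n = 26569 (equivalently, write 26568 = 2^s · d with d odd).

Halving: 26568 → 13284 → 6642 → 3321; 3321 is odd.
So 26568 = 2^3 · 3321.

3321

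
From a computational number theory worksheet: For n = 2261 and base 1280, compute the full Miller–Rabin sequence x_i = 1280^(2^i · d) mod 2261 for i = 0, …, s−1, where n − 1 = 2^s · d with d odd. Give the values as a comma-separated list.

881, 638

n − 1 = 2260 = 2^2 · 565, so s = 2 and d = 565.
x_0 = 1280^565 mod 2261 = 881.
x_1 = 881^2 mod 2261 = 638.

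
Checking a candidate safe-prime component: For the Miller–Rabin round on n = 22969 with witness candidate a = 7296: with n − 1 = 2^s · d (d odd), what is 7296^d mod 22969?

n − 1 = 22968 = 2^3 · 2871, so s = 3 and d = 2871.
7296^2871 mod 22969 = 95.

95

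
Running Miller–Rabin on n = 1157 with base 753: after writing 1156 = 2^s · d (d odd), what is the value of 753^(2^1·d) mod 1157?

911

n − 1 = 1156 = 2^2 · 289, so s = 2 and d = 289.
Repeated squaring mod 1157: 753^1 ≡ 753, 753^2 ≡ 79, 753^4 ≡ 456, 753^8 ≡ 833, 753^16 ≡ 846, 753^32 ≡ 690, 753^64 ≡ 573, 753^128 ≡ 898, 753^256 ≡ 1132.
289 = 256 + 32 + 1, so 753^289 ≡ 1132·690·753 ≡ 389 (mod 1157).
x_0 = 389.
x_1 = 389^2 mod 1157 = 911.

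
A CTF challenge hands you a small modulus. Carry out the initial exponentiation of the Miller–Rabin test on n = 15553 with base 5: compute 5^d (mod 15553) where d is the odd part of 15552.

1033

n − 1 = 15552 = 2^6 · 243, so s = 6 and d = 243.
Repeated squaring mod 15553: 5^1 ≡ 5, 5^2 ≡ 25, 5^4 ≡ 625, 5^8 ≡ 1800, 5^16 ≡ 4976, 5^32 ≡ 200, 5^64 ≡ 8894, 5^128 ≡ 678.
243 = 128 + 64 + 32 + 16 + 2 + 1, so 5^243 ≡ 678·8894·200·4976·25·5 ≡ 1033 (mod 15553).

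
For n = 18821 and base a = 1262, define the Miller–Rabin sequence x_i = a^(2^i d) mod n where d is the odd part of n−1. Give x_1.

15566

n − 1 = 18820 = 2^2 · 4705, so s = 2 and d = 4705.
x_0 = 1262^4705 mod 18821 = 3002.
x_1 = 3002^2 mod 18821 = 15566.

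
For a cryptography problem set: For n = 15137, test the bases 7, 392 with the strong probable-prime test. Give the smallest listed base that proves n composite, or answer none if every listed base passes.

n − 1 = 15136 = 2^5 · 473, so s = 5 and d = 473.
Base 7: x_0 = 7^473 mod 15137 = 13542. x_0 is neither 1 nor 15136, so continue squaring. x_1 = 13542^2 mod 15137 = 1009. x_2 = 1009^2 mod 15137 = 3902. x_3 = 3902^2 mod 15137 = 12919. x_4 = 12919^2 mod 15137 = 15136. x_4 ≡ −1, so 7 is not a witness.
Base 392: x_0 = 392^473 mod 15137 = 3728. x_0 is neither 1 nor 15136, so continue squaring. x_1 = 3728^2 mod 15137 = 2218. x_2 = 2218^2 mod 15137 = 15136. x_2 ≡ −1, so 392 is not a witness.
No listed base is a witness for 15137.

none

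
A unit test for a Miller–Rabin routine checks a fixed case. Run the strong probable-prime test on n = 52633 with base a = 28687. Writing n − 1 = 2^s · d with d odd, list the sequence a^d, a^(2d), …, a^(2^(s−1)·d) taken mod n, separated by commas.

n − 1 = 52632 = 2^3 · 6579, so s = 3 and d = 6579.
x_0 = 28687^6579 mod 52633 = 15037.
x_1 = 15037^2 mod 52633 = 1.
x_2 = 1^2 mod 52633 = 1.

15037, 1, 1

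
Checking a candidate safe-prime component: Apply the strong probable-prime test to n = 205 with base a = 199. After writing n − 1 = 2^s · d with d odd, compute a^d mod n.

n − 1 = 204 = 2^2 · 51, so s = 2 and d = 51.
199^51 mod 205 = 54.

54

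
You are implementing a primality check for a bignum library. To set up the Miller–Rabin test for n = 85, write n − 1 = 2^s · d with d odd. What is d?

Halving: 84 → 42 → 21; 21 is odd.
So 84 = 2^2 · 21.

21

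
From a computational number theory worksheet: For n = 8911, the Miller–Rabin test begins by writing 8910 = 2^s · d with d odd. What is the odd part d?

4455

Halving: 8910 → 4455; 4455 is odd.
So 8910 = 2^1 · 4455.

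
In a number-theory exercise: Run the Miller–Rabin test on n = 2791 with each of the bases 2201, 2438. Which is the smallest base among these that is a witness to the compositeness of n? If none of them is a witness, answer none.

none

n − 1 = 2790 = 2^1 · 1395, so s = 1 and d = 1395.
Base 2201: x_0 = 2201^1395 mod 2791 = 2790. x_0 = 2790 ≡ −1, so 2201 is not a witness.
Base 2438: x_0 = 2438^1395 mod 2791 = 1. x_0 = 1, so 2438 is not a witness.
No listed base is a witness for 2791.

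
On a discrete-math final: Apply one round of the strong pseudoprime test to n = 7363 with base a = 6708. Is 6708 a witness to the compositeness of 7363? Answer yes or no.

n − 1 = 7362 = 2^1 · 3681, so s = 1 and d = 3681.
Repeated squaring mod 7363: 6708^1 ≡ 6708, 6708^2 ≡ 1971, 6708^4 ≡ 4540, 6708^8 ≡ 2563, 6708^16 ≡ 1173, 6708^32 ≡ 6411, 6708^64 ≡ 655, 6708^128 ≡ 1971, 6708^256 ≡ 4540, 6708^512 ≡ 2563, 6708^1024 ≡ 1173, 6708^2048 ≡ 6411.
3681 = 2048 + 1024 + 512 + 64 + 32 + 1, so 6708^3681 ≡ 6411·1173·2563·655·6411·6708 ≡ 7362 (mod 7363).
x_0 = 6708^3681 mod 7363 = 7362.
x_0 = 7362 ≡ −1, so 6708 is not a witness.

no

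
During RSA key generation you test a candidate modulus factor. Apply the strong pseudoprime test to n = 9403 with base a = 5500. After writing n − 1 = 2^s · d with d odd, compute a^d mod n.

1

n − 1 = 9402 = 2^1 · 4701, so s = 1 and d = 4701.
5500^4701 mod 9403 = 1.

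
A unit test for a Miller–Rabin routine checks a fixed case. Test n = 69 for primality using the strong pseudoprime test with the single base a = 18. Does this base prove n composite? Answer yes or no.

yes

n − 1 = 68 = 2^2 · 17, so s = 2 and d = 17.
x_0 = 18^17 mod 69 = 54.
x_0 is neither 1 nor 68, so continue squaring.
x_1 = 54^2 mod 69 = 18.
Reached i = s−1 = 1 without hitting −1: 18 is a Miller–Rabin witness and 69 is composite.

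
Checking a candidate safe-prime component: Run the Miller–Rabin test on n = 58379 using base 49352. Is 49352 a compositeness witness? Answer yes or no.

n − 1 = 58378 = 2^1 · 29189, so s = 1 and d = 29189.
x_0 = 49352^29189 mod 58379 = 1.
x_0 = 1, so 49352 is not a witness.

no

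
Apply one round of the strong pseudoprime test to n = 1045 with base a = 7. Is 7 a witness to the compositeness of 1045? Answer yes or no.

yes

n − 1 = 1044 = 2^2 · 261, so s = 2 and d = 261.
Repeated squaring mod 1045: 7^1 ≡ 7, 7^2 ≡ 49, 7^4 ≡ 311, 7^8 ≡ 581, 7^16 ≡ 26, 7^32 ≡ 676, 7^64 ≡ 311, 7^128 ≡ 581, 7^256 ≡ 26.
261 = 256 + 4 + 1, so 7^261 ≡ 26·311·7 ≡ 172 (mod 1045).
x_0 = 7^261 mod 1045 = 172.
x_0 is neither 1 nor 1044, so continue squaring.
x_1 = 172^2 mod 1045 = 324.
Reached i = s−1 = 1 without hitting −1: 7 is a Miller–Rabin witness and 1045 is composite.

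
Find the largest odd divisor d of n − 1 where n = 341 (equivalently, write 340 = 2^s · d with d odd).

Halving: 340 → 170 → 85; 85 is odd.
So 340 = 2^2 · 85.

85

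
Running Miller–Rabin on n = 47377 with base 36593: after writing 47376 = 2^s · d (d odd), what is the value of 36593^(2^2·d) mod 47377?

13577

n − 1 = 47376 = 2^4 · 2961, so s = 4 and d = 2961.
x_0 = 36593^2961 mod 47377 = 11106.
x_1 = 11106^2 mod 47377 = 20905.
x_2 = 20905^2 mod 47377 = 13577.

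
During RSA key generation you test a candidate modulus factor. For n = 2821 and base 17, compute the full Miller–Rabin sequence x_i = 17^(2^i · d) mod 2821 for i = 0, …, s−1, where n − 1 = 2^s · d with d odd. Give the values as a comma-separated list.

n − 1 = 2820 = 2^2 · 705, so s = 2 and d = 705.
x_0 = 17^705 mod 2821 = 2820.
x_1 = 2820^2 mod 2821 = 1.

2820, 1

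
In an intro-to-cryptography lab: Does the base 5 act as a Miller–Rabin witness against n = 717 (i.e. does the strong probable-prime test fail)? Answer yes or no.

n − 1 = 716 = 2^2 · 179, so s = 2 and d = 179.
Repeated squaring mod 717: 5^1 ≡ 5, 5^2 ≡ 25, 5^4 ≡ 625, 5^8 ≡ 577, 5^16 ≡ 241, 5^32 ≡ 4, 5^64 ≡ 16, 5^128 ≡ 256.
179 = 128 + 32 + 16 + 2 + 1, so 5^179 ≡ 256·4·241·25·5 ≡ 509 (mod 717).
x_0 = 5^179 mod 717 = 509.
x_0 is neither 1 nor 716, so continue squaring.
x_1 = 509^2 mod 717 = 244.
Reached i = s−1 = 1 without hitting −1: 5 is a Miller–Rabin witness and 717 is composite.

yes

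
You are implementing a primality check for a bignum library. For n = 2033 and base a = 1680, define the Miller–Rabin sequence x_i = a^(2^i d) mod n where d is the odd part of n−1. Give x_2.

87

n − 1 = 2032 = 2^4 · 127, so s = 4 and d = 127.
x_0 = 1680^127 mod 2033 = 160.
x_1 = 160^2 mod 2033 = 1204.
x_2 = 1204^2 mod 2033 = 87.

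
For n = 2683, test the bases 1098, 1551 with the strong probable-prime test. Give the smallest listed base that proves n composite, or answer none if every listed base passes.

none

n − 1 = 2682 = 2^1 · 1341, so s = 1 and d = 1341.
Base 1098: x_0 = 1098^1341 mod 2683 = 2682. x_0 = 2682 ≡ −1, so 1098 is not a witness.
Base 1551: x_0 = 1551^1341 mod 2683 = 1. x_0 = 1, so 1551 is not a witness.
No listed base is a witness for 2683.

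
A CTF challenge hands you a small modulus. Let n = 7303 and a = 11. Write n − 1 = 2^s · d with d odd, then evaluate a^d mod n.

n − 1 = 7302 = 2^1 · 3651, so s = 1 and d = 3651.
11^3651 mod 7303 = 1434.

1434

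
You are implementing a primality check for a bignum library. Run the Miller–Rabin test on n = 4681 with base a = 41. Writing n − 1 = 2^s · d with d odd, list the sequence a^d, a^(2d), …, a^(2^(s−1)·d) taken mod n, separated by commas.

n − 1 = 4680 = 2^3 · 585, so s = 3 and d = 585.
x_0 = 41^585 mod 4681 = 3163.
x_1 = 3163^2 mod 4681 = 1272.
x_2 = 1272^2 mod 4681 = 3039.

3163, 1272, 3039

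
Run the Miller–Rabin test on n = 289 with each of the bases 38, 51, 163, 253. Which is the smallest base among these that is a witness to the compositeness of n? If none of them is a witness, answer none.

n − 1 = 288 = 2^5 · 9, so s = 5 and d = 9.
Base 38: x_0 = 38^9 mod 289 = 38. x_0 is neither 1 nor 288, so continue squaring. x_1 = 38^2 mod 289 = 288. x_1 ≡ −1, so 38 is not a witness.
Base 51: x_0 = 51^9 mod 289 = 0. x_0 is neither 1 nor 288, so continue squaring. x_1 = 0^2 mod 289 = 0. x_2 = 0^2 mod 289 = 0. x_3 = 0^2 mod 289 = 0. x_4 = 0^2 mod 289 = 0. Reached i = s−1 = 4 without hitting −1: 51 is a Miller–Rabin witness and 289 is composite.
Base 163: x_0 = 163^9 mod 289 = 245. x_0 is neither 1 nor 288, so continue squaring. x_1 = 245^2 mod 289 = 202. x_2 = 202^2 mod 289 = 55. x_3 = 55^2 mod 289 = 135. x_4 = 135^2 mod 289 = 18. Reached i = s−1 = 4 without hitting −1: 163 is a Miller–Rabin witness and 289 is composite.
Base 253: x_0 = 253^9 mod 289 = 49. x_0 is neither 1 nor 288, so continue squaring. x_1 = 49^2 mod 289 = 89. x_2 = 89^2 mod 289 = 118. x_3 = 118^2 mod 289 = 52. x_4 = 52^2 mod 289 = 103. Reached i = s−1 = 4 without hitting −1: 253 is a Miller–Rabin witness and 289 is composite.
The smallest witness among the given bases is 51.

51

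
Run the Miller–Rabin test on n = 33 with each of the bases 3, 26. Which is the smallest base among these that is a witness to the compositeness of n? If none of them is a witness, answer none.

n − 1 = 32 = 2^5 · 1, so s = 5 and d = 1.
Base 3: x_0 = 3^1 mod 33 = 3. x_0 is neither 1 nor 32, so continue squaring. x_1 = 3^2 mod 33 = 9. x_2 = 9^2 mod 33 = 15. x_3 = 15^2 mod 33 = 27. x_4 = 27^2 mod 33 = 3. Reached i = s−1 = 4 without hitting −1: 3 is a Miller–Rabin witness and 33 is composite.
Base 26: x_0 = 26^1 mod 33 = 26. x_0 is neither 1 nor 32, so continue squaring. x_1 = 26^2 mod 33 = 16. x_2 = 16^2 mod 33 = 25. x_3 = 25^2 mod 33 = 31. x_4 = 31^2 mod 33 = 4. Reached i = s−1 = 4 without hitting −1: 26 is a Miller–Rabin witness and 33 is composite.
The smallest witness among the given bases is 3.

3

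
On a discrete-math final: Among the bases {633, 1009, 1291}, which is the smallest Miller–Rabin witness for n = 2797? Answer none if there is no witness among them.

n − 1 = 2796 = 2^2 · 699, so s = 2 and d = 699.
Base 633: x_0 = 633^699 mod 2797 = 2796. x_0 = 2796 ≡ −1, so 633 is not a witness.
Base 1009: x_0 = 1009^699 mod 2797 = 2194. x_0 is neither 1 nor 2796, so continue squaring. x_1 = 2194^2 mod 2797 = 2796. x_1 ≡ −1, so 1009 is not a witness.
Base 1291: x_0 = 1291^699 mod 2797 = 603. x_0 is neither 1 nor 2796, so continue squaring. x_1 = 603^2 mod 2797 = 2796. x_1 ≡ −1, so 1291 is not a witness.
No listed base is a witness for 2797.

none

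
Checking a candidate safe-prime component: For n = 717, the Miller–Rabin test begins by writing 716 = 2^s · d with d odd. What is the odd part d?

Halving: 716 → 358 → 179; 179 is odd.
So 716 = 2^2 · 179.

179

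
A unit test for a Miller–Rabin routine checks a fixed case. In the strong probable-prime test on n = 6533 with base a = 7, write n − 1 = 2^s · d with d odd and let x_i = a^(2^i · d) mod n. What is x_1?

3432

n − 1 = 6532 = 2^2 · 1633, so s = 2 and d = 1633.
Repeated squaring mod 6533: 7^1 ≡ 7, 7^2 ≡ 49, 7^4 ≡ 2401, 7^8 ≡ 2695, 7^16 ≡ 4862, 7^32 ≡ 2650, 7^64 ≡ 6058, 7^128 ≡ 3503, 7^256 ≡ 2035, 7^512 ≡ 5836, 7^1024 ≡ 2367.
1633 = 1024 + 512 + 64 + 32 + 1, so 7^1633 ≡ 2367·5836·6058·2650·7 ≡ 6158 (mod 6533).
x_0 = 6158.
x_1 = 6158^2 mod 6533 = 3432.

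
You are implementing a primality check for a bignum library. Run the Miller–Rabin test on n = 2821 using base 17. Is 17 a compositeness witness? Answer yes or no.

no

n − 1 = 2820 = 2^2 · 705, so s = 2 and d = 705.
x_0 = 17^705 mod 2821 = 2820.
x_0 = 2820 ≡ −1, so 17 is not a witness.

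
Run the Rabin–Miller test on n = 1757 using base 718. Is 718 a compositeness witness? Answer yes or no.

yes

n − 1 = 1756 = 2^2 · 439, so s = 2 and d = 439.
x_0 = 718^439 mod 1757 = 1432.
x_0 is neither 1 nor 1756, so continue squaring.
x_1 = 1432^2 mod 1757 = 205.
Reached i = s−1 = 1 without hitting −1: 718 is a Miller–Rabin witness and 1757 is composite.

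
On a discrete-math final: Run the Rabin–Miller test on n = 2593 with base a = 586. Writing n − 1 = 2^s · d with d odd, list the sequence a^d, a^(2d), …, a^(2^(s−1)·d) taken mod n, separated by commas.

532, 387, 1968, 1675, 2592

n − 1 = 2592 = 2^5 · 81, so s = 5 and d = 81.
x_0 = 586^81 mod 2593 = 532.
x_1 = 532^2 mod 2593 = 387.
x_2 = 387^2 mod 2593 = 1968.
x_3 = 1968^2 mod 2593 = 1675.
x_4 = 1675^2 mod 2593 = 2592.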